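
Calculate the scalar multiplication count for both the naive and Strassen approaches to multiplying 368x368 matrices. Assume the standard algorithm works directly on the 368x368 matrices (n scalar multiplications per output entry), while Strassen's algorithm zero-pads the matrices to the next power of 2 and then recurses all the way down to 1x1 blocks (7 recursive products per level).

Matrix multiplication for 368x368 matrices:

Strassen's algorithm requires power-of-2 dimensions. Pad 368x368 to 512x512 (next power of 2).

Standard algorithm: 368^3 = 49836032 multiplications
Strassen's algorithm: 7^(log2(512)) = 7^9 = 40353607 multiplications
Savings: 49836032 - 40353607 = 9482425 multiplications

Standard: 49836032 multiplications (368^3). Strassen: 40353607 multiplications (7^9, after padding to 512x512). Strassen reduces 8 recursive multiplications to 7 at each level.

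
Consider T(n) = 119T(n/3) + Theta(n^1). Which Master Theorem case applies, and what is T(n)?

Master Theorem for T(n) = 119T(n/3) + O(n^1):

a = 119, b = 3, c = 1
log_b(a) = log_3(119) = 4.3501

Case 1: c = 1 < log_3(119) = 4.3501
T(n) = O(n^(log_3 119))

For T(n) = 119T(n/3) + O(n^1): log_3(119) = 4.3501. This is Case 1 of the Master Theorem (c < log_b(a), work dominated by leaves), giving O(n^(log_3 119)).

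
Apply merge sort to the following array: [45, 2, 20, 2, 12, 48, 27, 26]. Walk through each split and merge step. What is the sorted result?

Merge sort trace:

Split: [45, 2, 20, 2, 12, 48, 27, 26] -> [45, 2, 20, 2] and [12, 48, 27, 26]
  Split: [45, 2, 20, 2] -> [45, 2] and [20, 2]
    Split: [45, 2] -> [45] and [2]
    Merge: [45] + [2] -> [2, 45]
    Split: [20, 2] -> [20] and [2]
    Merge: [20] + [2] -> [2, 20]
  Merge: [2, 45] + [2, 20] -> [2, 2, 20, 45]
  Split: [12, 48, 27, 26] -> [12, 48] and [27, 26]
    Split: [12, 48] -> [12] and [48]
    Merge: [12] + [48] -> [12, 48]
    Split: [27, 26] -> [27] and [26]
    Merge: [27] + [26] -> [26, 27]
  Merge: [12, 48] + [26, 27] -> [12, 26, 27, 48]
Merge: [2, 2, 20, 45] + [12, 26, 27, 48] -> [2, 2, 12, 20, 26, 27, 45, 48]

Final sorted array: [2, 2, 12, 20, 26, 27, 45, 48]

The merge sort proceeds by recursively splitting the array and merging sorted halves.
After all merges, the sorted array is [2, 2, 12, 20, 26, 27, 45, 48].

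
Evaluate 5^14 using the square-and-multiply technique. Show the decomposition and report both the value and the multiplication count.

Computing 5^14 by squaring (build up from 5^1; each line after the first costs one multiplication):

5^1 = 5
5^2 = (5^1)^2 = 5^2 = 25
5^3 = 5 * 5^2 = 5 * 25 = 125
5^6 = (5^3)^2 = 125^2 = 15625
5^7 = 5 * 5^6 = 5 * 15625 = 78125
5^14 = (5^7)^2 = 78125^2 = 6103515625

Result: 6103515625
Multiplications needed: 5 (5 lines after 5^1)

5^14 = 6103515625. Using exponentiation by squaring, this requires 5 multiplications. The key idea: if the exponent is even, square the half-power; if odd, multiply by the base once.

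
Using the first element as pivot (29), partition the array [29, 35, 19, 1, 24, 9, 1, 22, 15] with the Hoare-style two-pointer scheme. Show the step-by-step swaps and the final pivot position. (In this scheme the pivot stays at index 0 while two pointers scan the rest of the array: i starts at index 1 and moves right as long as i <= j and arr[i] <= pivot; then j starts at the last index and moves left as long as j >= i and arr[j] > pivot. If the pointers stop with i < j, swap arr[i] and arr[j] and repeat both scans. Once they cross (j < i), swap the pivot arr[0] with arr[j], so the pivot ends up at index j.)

Hoare-style two-pointer partition with pivot = 29:

Initial array: [29, 35, 19, 1, 24, 9, 1, 22, 15]

Pointers start at i = 1, j = 8.
i stops at index 1 (arr[1]=35 > 29), j stops at index 8 (arr[8]=15 <= 29): swap arr[1] and arr[8], array becomes [29, 15, 19, 1, 24, 9, 1, 22, 35]
i ends at 8, j ends at 7: the pointers have crossed (j < i), so scanning stops.

Swap pivot arr[0] with arr[7] to place pivot at position 7: [22, 15, 19, 1, 24, 9, 1, 29, 35]
Pivot position: 7

After partitioning with pivot 29, the array becomes [22, 15, 19, 1, 24, 9, 1, 29, 35]. The pivot is placed at index 7. All elements to the left of the pivot are <= 29, and all elements to the right are > 29.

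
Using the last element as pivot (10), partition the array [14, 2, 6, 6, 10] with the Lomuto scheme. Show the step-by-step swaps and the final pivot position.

Lomuto partition with pivot = 10:

Initial array: [14, 2, 6, 6, 10]

arr[0]=14 > 10: no swap
arr[1]=2 <= 10: swap with position 0, array becomes [2, 14, 6, 6, 10]
arr[2]=6 <= 10: swap with position 1, array becomes [2, 6, 14, 6, 10]
arr[3]=6 <= 10: swap with position 2, array becomes [2, 6, 6, 14, 10]

Place pivot at position 3: [2, 6, 6, 10, 14]
Pivot position: 3

After partitioning with pivot 10, the array becomes [2, 6, 6, 10, 14]. The pivot is placed at index 3. All elements to the left of the pivot are <= 10, and all elements to the right are > 10.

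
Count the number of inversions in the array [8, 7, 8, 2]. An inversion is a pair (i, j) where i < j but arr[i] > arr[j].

Finding inversions in [8, 7, 8, 2]:

(0, 1): arr[0]=8 > arr[1]=7
(0, 3): arr[0]=8 > arr[3]=2
(1, 3): arr[1]=7 > arr[3]=2
(2, 3): arr[2]=8 > arr[3]=2

Total inversions: 4

The array has 4 inversion(s): (0,1), (0,3), (1,3), (2,3). Each pair (i,j) satisfies i < j and arr[i] > arr[j].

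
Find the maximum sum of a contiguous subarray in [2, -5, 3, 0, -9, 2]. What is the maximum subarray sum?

Using Kadane's algorithm on [2, -5, 3, 0, -9, 2]:

Scanning through the array:
Position 1 (value -5): max_ending_here = -3, max_so_far = 2
Position 2 (value 3): max_ending_here = 3, max_so_far = 3
Position 3 (value 0): max_ending_here = 3, max_so_far = 3
Position 4 (value -9): max_ending_here = -6, max_so_far = 3
Position 5 (value 2): max_ending_here = 2, max_so_far = 3

Maximum subarray: [3]
Maximum sum: 3

The maximum subarray is [3] with sum 3. This subarray runs from index 2 to index 2.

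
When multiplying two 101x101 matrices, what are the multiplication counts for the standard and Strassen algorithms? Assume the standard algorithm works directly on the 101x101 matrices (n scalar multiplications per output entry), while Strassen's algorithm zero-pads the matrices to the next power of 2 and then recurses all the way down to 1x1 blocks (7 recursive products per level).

Matrix multiplication for 101x101 matrices:

Strassen's algorithm requires power-of-2 dimensions. Pad 101x101 to 128x128 (next power of 2).

Standard algorithm: 101^3 = 1030301 multiplications
Strassen's algorithm: 7^(log2(128)) = 7^7 = 823543 multiplications
Savings: 1030301 - 823543 = 206758 multiplications

Standard: 1030301 multiplications (101^3). Strassen: 823543 multiplications (7^7, after padding to 128x128). Strassen reduces 8 recursive multiplications to 7 at each level.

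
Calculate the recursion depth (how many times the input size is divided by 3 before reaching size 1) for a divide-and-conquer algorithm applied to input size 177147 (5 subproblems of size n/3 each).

For divide and conquer with division factor 3:

Problem sizes at each level:
Level 0: 177147
Level 1: 59049
Level 2: 19683
Level 3: 6561
Level 4: 2187
Level 5: 729
Level 6: 243
Level 7: 81
Level 8: 27
Level 9: 9
Level 10: 3
Level 11: 1

The root is level 0 and the size-1 base case is level 11 (the tree spans levels 0 through 11, i.e. 12 levels counting the root), so the depth is the number of divisions: log_3(177147) = 11

The recursion tree depth is log_3(177147) = 11. At each level, the problem size is divided by 3, so it takes 11 divisions to reduce to a base case of size 1. The algorithm makes 5 recursive calls at each level.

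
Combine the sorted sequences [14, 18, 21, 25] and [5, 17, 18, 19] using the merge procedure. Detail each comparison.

Merging process:

Compare 14 vs 5: take 5 from right. Merged: [5]
Compare 14 vs 17: take 14 from left. Merged: [5, 14]
Compare 18 vs 17: take 17 from right. Merged: [5, 14, 17]
Compare 18 vs 18: take 18 from left. Merged: [5, 14, 17, 18]
Compare 21 vs 18: take 18 from right. Merged: [5, 14, 17, 18, 18]
Compare 21 vs 19: take 19 from right. Merged: [5, 14, 17, 18, 18, 19]
Append remaining from left: [21, 25]. Merged: [5, 14, 17, 18, 18, 19, 21, 25]

Final merged array: [5, 14, 17, 18, 18, 19, 21, 25]
Total comparisons: 6

The merged array is [5, 14, 17, 18, 18, 19, 21, 25], requiring 6 comparisons. The merge step runs in O(n) time where n is the total number of elements.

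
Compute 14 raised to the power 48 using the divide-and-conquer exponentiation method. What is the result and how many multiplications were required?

Computing 14^48 by squaring (build up from 14^1; each line after the first costs one multiplication):

14^1 = 14
14^2 = (14^1)^2 = 14^2 = 196
14^3 = 14 * 14^2 = 14 * 196 = 2744
14^6 = (14^3)^2 = 2744^2 = 7529536
14^12 = (14^6)^2 = 7529536^2 = 56693912375296
14^24 = (14^12)^2 = 56693912375296^2 = 3214199700417740936751087616
14^48 = (14^24)^2 = 3214199700417740936751087616^2 = 10331079714165495587340637070279506584015829758908563456

Result: 10331079714165495587340637070279506584015829758908563456
Multiplications needed: 6 (6 lines after 14^1)

14^48 = 10331079714165495587340637070279506584015829758908563456. Using exponentiation by squaring, this requires 6 multiplications. The key idea: if the exponent is even, square the half-power; if odd, multiply by the base once.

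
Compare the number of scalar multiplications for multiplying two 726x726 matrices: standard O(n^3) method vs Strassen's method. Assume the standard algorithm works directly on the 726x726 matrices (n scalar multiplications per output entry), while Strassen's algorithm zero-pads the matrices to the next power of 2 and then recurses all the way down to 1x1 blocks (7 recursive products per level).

Matrix multiplication for 726x726 matrices:

Strassen's algorithm requires power-of-2 dimensions. Pad 726x726 to 1024x1024 (next power of 2).

Standard algorithm: 726^3 = 382657176 multiplications
Strassen's algorithm: 7^(log2(1024)) = 7^10 = 282475249 multiplications
Savings: 382657176 - 282475249 = 100181927 multiplications

Standard: 382657176 multiplications (726^3). Strassen: 282475249 multiplications (7^10, after padding to 1024x1024). Strassen reduces 8 recursive multiplications to 7 at each level.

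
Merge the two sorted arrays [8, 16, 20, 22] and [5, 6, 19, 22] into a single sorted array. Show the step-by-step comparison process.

Merging process:

Compare 8 vs 5: take 5 from right. Merged: [5]
Compare 8 vs 6: take 6 from right. Merged: [5, 6]
Compare 8 vs 19: take 8 from left. Merged: [5, 6, 8]
Compare 16 vs 19: take 16 from left. Merged: [5, 6, 8, 16]
Compare 20 vs 19: take 19 from right. Merged: [5, 6, 8, 16, 19]
Compare 20 vs 22: take 20 from left. Merged: [5, 6, 8, 16, 19, 20]
Compare 22 vs 22: take 22 from left. Merged: [5, 6, 8, 16, 19, 20, 22]
Append remaining from right: [22]. Merged: [5, 6, 8, 16, 19, 20, 22, 22]

Final merged array: [5, 6, 8, 16, 19, 20, 22, 22]
Total comparisons: 7

The merged array is [5, 6, 8, 16, 19, 20, 22, 22], requiring 7 comparisons. The merge step runs in O(n) time where n is the total number of elements.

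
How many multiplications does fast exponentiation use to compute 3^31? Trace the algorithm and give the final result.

Computing 3^31 by squaring (build up from 3^1; each line after the first costs one multiplication):

3^1 = 3
3^2 = (3^1)^2 = 3^2 = 9
3^3 = 3 * 3^2 = 3 * 9 = 27
3^6 = (3^3)^2 = 27^2 = 729
3^7 = 3 * 3^6 = 3 * 729 = 2187
3^14 = (3^7)^2 = 2187^2 = 4782969
3^15 = 3 * 3^14 = 3 * 4782969 = 14348907
3^30 = (3^15)^2 = 14348907^2 = 205891132094649
3^31 = 3 * 3^30 = 3 * 205891132094649 = 617673396283947

Result: 617673396283947
Multiplications needed: 8 (8 lines after 3^1)

3^31 = 617673396283947. Using exponentiation by squaring, this requires 8 multiplications. The key idea: if the exponent is even, square the half-power; if odd, multiply by the base once.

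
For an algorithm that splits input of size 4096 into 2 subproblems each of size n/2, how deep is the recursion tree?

For divide and conquer with division factor 2:

Problem sizes at each level:
Level 0: 4096
Level 1: 2048
Level 2: 1024
Level 3: 512
Level 4: 256
Level 5: 128
Level 6: 64
Level 7: 32
Level 8: 16
Level 9: 8
Level 10: 4
Level 11: 2
Level 12: 1

The root is level 0 and the size-1 base case is level 12 (the tree spans levels 0 through 12, i.e. 13 levels counting the root), so the depth is the number of divisions: log_2(4096) = 12

The recursion tree depth is log_2(4096) = 12. At each level, the problem size is divided by 2, so it takes 12 divisions to reduce to a base case of size 1. The algorithm makes 2 recursive calls at each level.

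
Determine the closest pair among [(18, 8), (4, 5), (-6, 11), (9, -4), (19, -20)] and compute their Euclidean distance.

Computing all pairwise distances among 5 points:

d((18, 8), (4, 5)) = 14.3178
d((18, 8), (-6, 11)) = 24.1868
d((18, 8), (9, -4)) = 15.0
d((18, 8), (19, -20)) = 28.0179
d((4, 5), (-6, 11)) = 11.6619
d((4, 5), (9, -4)) = 10.2956 <-- minimum
d((4, 5), (19, -20)) = 29.1548
d((-6, 11), (9, -4)) = 21.2132
d((-6, 11), (19, -20)) = 39.8246
d((9, -4), (19, -20)) = 18.868

Closest pair: (4, 5) and (9, -4) with distance 10.2956

The closest pair is (4, 5) and (9, -4) with Euclidean distance 10.2956. For 5 points, brute-force pairwise comparison is shown above. For large n, the divide-and-conquer algorithm (sort by x, recurse on halves, check the dividing strip) achieves O(n log n).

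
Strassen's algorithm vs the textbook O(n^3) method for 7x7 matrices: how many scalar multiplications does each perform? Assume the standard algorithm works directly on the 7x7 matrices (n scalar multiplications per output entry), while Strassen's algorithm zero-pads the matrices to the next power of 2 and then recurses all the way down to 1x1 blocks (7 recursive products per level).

Matrix multiplication for 7x7 matrices:

Strassen's algorithm requires power-of-2 dimensions. Pad 7x7 to 8x8 (next power of 2).

Standard algorithm: 7^3 = 343 multiplications
Strassen's algorithm: 7^(log2(8)) = 7^3 = 343 multiplications
Savings: 343 - 343 = 0 multiplications

Standard: 343 multiplications (7^3). Strassen: 343 multiplications (7^3, after padding to 8x8). Strassen reduces 8 recursive multiplications to 7 at each level.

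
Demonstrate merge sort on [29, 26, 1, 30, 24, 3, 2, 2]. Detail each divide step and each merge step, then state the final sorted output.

Merge sort trace:

Split: [29, 26, 1, 30, 24, 3, 2, 2] -> [29, 26, 1, 30] and [24, 3, 2, 2]
  Split: [29, 26, 1, 30] -> [29, 26] and [1, 30]
    Split: [29, 26] -> [29] and [26]
    Merge: [29] + [26] -> [26, 29]
    Split: [1, 30] -> [1] and [30]
    Merge: [1] + [30] -> [1, 30]
  Merge: [26, 29] + [1, 30] -> [1, 26, 29, 30]
  Split: [24, 3, 2, 2] -> [24, 3] and [2, 2]
    Split: [24, 3] -> [24] and [3]
    Merge: [24] + [3] -> [3, 24]
    Split: [2, 2] -> [2] and [2]
    Merge: [2] + [2] -> [2, 2]
  Merge: [3, 24] + [2, 2] -> [2, 2, 3, 24]
Merge: [1, 26, 29, 30] + [2, 2, 3, 24] -> [1, 2, 2, 3, 24, 26, 29, 30]

Final sorted array: [1, 2, 2, 3, 24, 26, 29, 30]

The merge sort proceeds by recursively splitting the array and merging sorted halves.
After all merges, the sorted array is [1, 2, 2, 3, 24, 26, 29, 30].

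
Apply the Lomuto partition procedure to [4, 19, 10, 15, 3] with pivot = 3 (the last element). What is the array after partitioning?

Lomuto partition with pivot = 3:

Initial array: [4, 19, 10, 15, 3]

arr[0]=4 > 3: no swap
arr[1]=19 > 3: no swap
arr[2]=10 > 3: no swap
arr[3]=15 > 3: no swap

Place pivot at position 0: [3, 19, 10, 15, 4]
Pivot position: 0

After partitioning with pivot 3, the array becomes [3, 19, 10, 15, 4]. The pivot is placed at index 0. All elements to the left of the pivot are <= 3, and all elements to the right are > 3.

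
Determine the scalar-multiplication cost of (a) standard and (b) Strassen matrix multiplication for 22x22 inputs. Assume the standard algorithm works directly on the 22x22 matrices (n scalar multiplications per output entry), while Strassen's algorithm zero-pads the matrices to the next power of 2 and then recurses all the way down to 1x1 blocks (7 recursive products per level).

Matrix multiplication for 22x22 matrices:

Strassen's algorithm requires power-of-2 dimensions. Pad 22x22 to 32x32 (next power of 2).

Standard algorithm: 22^3 = 10648 multiplications
Strassen's algorithm: 7^(log2(32)) = 7^5 = 16807 multiplications
Difference: 10648 - 16807 = -6159 (Strassen uses MORE here due to padding overhead — for small or just-over-power-of-2 n, padding can outweigh the per-level savings)

Standard: 10648 multiplications (22^3). Strassen: 16807 multiplications (7^5, after padding to 32x32). Strassen reduces 8 recursive multiplications to 7 at each level.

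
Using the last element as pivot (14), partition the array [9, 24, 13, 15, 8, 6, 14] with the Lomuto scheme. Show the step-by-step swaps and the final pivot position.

Lomuto partition with pivot = 14:

Initial array: [9, 24, 13, 15, 8, 6, 14]

arr[0]=9 <= 14: swap with position 0, array becomes [9, 24, 13, 15, 8, 6, 14]
arr[1]=24 > 14: no swap
arr[2]=13 <= 14: swap with position 1, array becomes [9, 13, 24, 15, 8, 6, 14]
arr[3]=15 > 14: no swap
arr[4]=8 <= 14: swap with position 2, array becomes [9, 13, 8, 15, 24, 6, 14]
arr[5]=6 <= 14: swap with position 3, array becomes [9, 13, 8, 6, 24, 15, 14]

Place pivot at position 4: [9, 13, 8, 6, 14, 15, 24]
Pivot position: 4

After partitioning with pivot 14, the array becomes [9, 13, 8, 6, 14, 15, 24]. The pivot is placed at index 4. All elements to the left of the pivot are <= 14, and all elements to the right are > 14.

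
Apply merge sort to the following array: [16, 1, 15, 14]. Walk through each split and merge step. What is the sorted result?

Merge sort trace:

Split: [16, 1, 15, 14] -> [16, 1] and [15, 14]
  Split: [16, 1] -> [16] and [1]
  Merge: [16] + [1] -> [1, 16]
  Split: [15, 14] -> [15] and [14]
  Merge: [15] + [14] -> [14, 15]
Merge: [1, 16] + [14, 15] -> [1, 14, 15, 16]

Final sorted array: [1, 14, 15, 16]

The merge sort proceeds by recursively splitting the array and merging sorted halves.
After all merges, the sorted array is [1, 14, 15, 16].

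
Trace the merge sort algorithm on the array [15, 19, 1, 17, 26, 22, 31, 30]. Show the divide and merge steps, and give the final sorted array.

Merge sort trace:

Split: [15, 19, 1, 17, 26, 22, 31, 30] -> [15, 19, 1, 17] and [26, 22, 31, 30]
  Split: [15, 19, 1, 17] -> [15, 19] and [1, 17]
    Split: [15, 19] -> [15] and [19]
    Merge: [15] + [19] -> [15, 19]
    Split: [1, 17] -> [1] and [17]
    Merge: [1] + [17] -> [1, 17]
  Merge: [15, 19] + [1, 17] -> [1, 15, 17, 19]
  Split: [26, 22, 31, 30] -> [26, 22] and [31, 30]
    Split: [26, 22] -> [26] and [22]
    Merge: [26] + [22] -> [22, 26]
    Split: [31, 30] -> [31] and [30]
    Merge: [31] + [30] -> [30, 31]
  Merge: [22, 26] + [30, 31] -> [22, 26, 30, 31]
Merge: [1, 15, 17, 19] + [22, 26, 30, 31] -> [1, 15, 17, 19, 22, 26, 30, 31]

Final sorted array: [1, 15, 17, 19, 22, 26, 30, 31]

The merge sort proceeds by recursively splitting the array and merging sorted halves.
After all merges, the sorted array is [1, 15, 17, 19, 22, 26, 30, 31].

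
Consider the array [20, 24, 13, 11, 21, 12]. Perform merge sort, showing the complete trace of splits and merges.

Merge sort trace:

Split: [20, 24, 13, 11, 21, 12] -> [20, 24, 13] and [11, 21, 12]
  Split: [20, 24, 13] -> [20] and [24, 13]
    Split: [24, 13] -> [24] and [13]
    Merge: [24] + [13] -> [13, 24]
  Merge: [20] + [13, 24] -> [13, 20, 24]
  Split: [11, 21, 12] -> [11] and [21, 12]
    Split: [21, 12] -> [21] and [12]
    Merge: [21] + [12] -> [12, 21]
  Merge: [11] + [12, 21] -> [11, 12, 21]
Merge: [13, 20, 24] + [11, 12, 21] -> [11, 12, 13, 20, 21, 24]

Final sorted array: [11, 12, 13, 20, 21, 24]

The merge sort proceeds by recursively splitting the array and merging sorted halves.
After all merges, the sorted array is [11, 12, 13, 20, 21, 24].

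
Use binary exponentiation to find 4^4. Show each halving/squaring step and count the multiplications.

Computing 4^4 by squaring (build up from 4^1; each line after the first costs one multiplication):

4^1 = 4
4^2 = (4^1)^2 = 4^2 = 16
4^4 = (4^2)^2 = 16^2 = 256

Result: 256
Multiplications needed: 2 (2 lines after 4^1)

4^4 = 256. Using exponentiation by squaring, this requires 2 multiplications. The key idea: if the exponent is even, square the half-power; if odd, multiply by the base once.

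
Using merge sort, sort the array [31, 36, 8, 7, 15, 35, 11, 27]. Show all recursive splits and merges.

Merge sort trace:

Split: [31, 36, 8, 7, 15, 35, 11, 27] -> [31, 36, 8, 7] and [15, 35, 11, 27]
  Split: [31, 36, 8, 7] -> [31, 36] and [8, 7]
    Split: [31, 36] -> [31] and [36]
    Merge: [31] + [36] -> [31, 36]
    Split: [8, 7] -> [8] and [7]
    Merge: [8] + [7] -> [7, 8]
  Merge: [31, 36] + [7, 8] -> [7, 8, 31, 36]
  Split: [15, 35, 11, 27] -> [15, 35] and [11, 27]
    Split: [15, 35] -> [15] and [35]
    Merge: [15] + [35] -> [15, 35]
    Split: [11, 27] -> [11] and [27]
    Merge: [11] + [27] -> [11, 27]
  Merge: [15, 35] + [11, 27] -> [11, 15, 27, 35]
Merge: [7, 8, 31, 36] + [11, 15, 27, 35] -> [7, 8, 11, 15, 27, 31, 35, 36]

Final sorted array: [7, 8, 11, 15, 27, 31, 35, 36]

The merge sort proceeds by recursively splitting the array and merging sorted halves.
After all merges, the sorted array is [7, 8, 11, 15, 27, 31, 35, 36].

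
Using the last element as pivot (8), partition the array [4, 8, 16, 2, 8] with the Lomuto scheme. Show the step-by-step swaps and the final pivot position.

Lomuto partition with pivot = 8:

Initial array: [4, 8, 16, 2, 8]

arr[0]=4 <= 8: swap with position 0, array becomes [4, 8, 16, 2, 8]
arr[1]=8 <= 8: swap with position 1, array becomes [4, 8, 16, 2, 8]
arr[2]=16 > 8: no swap
arr[3]=2 <= 8: swap with position 2, array becomes [4, 8, 2, 16, 8]

Place pivot at position 3: [4, 8, 2, 8, 16]
Pivot position: 3

After partitioning with pivot 8, the array becomes [4, 8, 2, 8, 16]. The pivot is placed at index 3. All elements to the left of the pivot are <= 8, and all elements to the right are > 8.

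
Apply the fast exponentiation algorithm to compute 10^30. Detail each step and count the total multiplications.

Computing 10^30 by squaring (build up from 10^1; each line after the first costs one multiplication):

10^1 = 10
10^2 = (10^1)^2 = 10^2 = 100
10^3 = 10 * 10^2 = 10 * 100 = 1000
10^6 = (10^3)^2 = 1000^2 = 1000000
10^7 = 10 * 10^6 = 10 * 1000000 = 10000000
10^14 = (10^7)^2 = 10000000^2 = 100000000000000
10^15 = 10 * 10^14 = 10 * 100000000000000 = 1000000000000000
10^30 = (10^15)^2 = 1000000000000000^2 = 1000000000000000000000000000000

Result: 1000000000000000000000000000000
Multiplications needed: 7 (7 lines after 10^1)

10^30 = 1000000000000000000000000000000. Using exponentiation by squaring, this requires 7 multiplications. The key idea: if the exponent is even, square the half-power; if odd, multiply by the base once.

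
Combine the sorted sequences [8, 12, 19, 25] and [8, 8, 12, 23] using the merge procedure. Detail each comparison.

Merging process:

Compare 8 vs 8: take 8 from left. Merged: [8]
Compare 12 vs 8: take 8 from right. Merged: [8, 8]
Compare 12 vs 8: take 8 from right. Merged: [8, 8, 8]
Compare 12 vs 12: take 12 from left. Merged: [8, 8, 8, 12]
Compare 19 vs 12: take 12 from right. Merged: [8, 8, 8, 12, 12]
Compare 19 vs 23: take 19 from left. Merged: [8, 8, 8, 12, 12, 19]
Compare 25 vs 23: take 23 from right. Merged: [8, 8, 8, 12, 12, 19, 23]
Append remaining from left: [25]. Merged: [8, 8, 8, 12, 12, 19, 23, 25]

Final merged array: [8, 8, 8, 12, 12, 19, 23, 25]
Total comparisons: 7

The merged array is [8, 8, 8, 12, 12, 19, 23, 25], requiring 7 comparisons. The merge step runs in O(n) time where n is the total number of elements.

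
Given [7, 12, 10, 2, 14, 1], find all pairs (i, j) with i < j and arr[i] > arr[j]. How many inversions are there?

Finding inversions in [7, 12, 10, 2, 14, 1]:

(0, 3): arr[0]=7 > arr[3]=2
(0, 5): arr[0]=7 > arr[5]=1
(1, 2): arr[1]=12 > arr[2]=10
(1, 3): arr[1]=12 > arr[3]=2
(1, 5): arr[1]=12 > arr[5]=1
(2, 3): arr[2]=10 > arr[3]=2
(2, 5): arr[2]=10 > arr[5]=1
(3, 5): arr[3]=2 > arr[5]=1
(4, 5): arr[4]=14 > arr[5]=1

Total inversions: 9

The array has 9 inversion(s): (0,3), (0,5), (1,2), (1,3), (1,5), (2,3), (2,5), (3,5), (4,5). Each pair (i,j) satisfies i < j and arr[i] > arr[j].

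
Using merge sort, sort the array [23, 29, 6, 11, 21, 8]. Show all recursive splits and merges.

Merge sort trace:

Split: [23, 29, 6, 11, 21, 8] -> [23, 29, 6] and [11, 21, 8]
  Split: [23, 29, 6] -> [23] and [29, 6]
    Split: [29, 6] -> [29] and [6]
    Merge: [29] + [6] -> [6, 29]
  Merge: [23] + [6, 29] -> [6, 23, 29]
  Split: [11, 21, 8] -> [11] and [21, 8]
    Split: [21, 8] -> [21] and [8]
    Merge: [21] + [8] -> [8, 21]
  Merge: [11] + [8, 21] -> [8, 11, 21]
Merge: [6, 23, 29] + [8, 11, 21] -> [6, 8, 11, 21, 23, 29]

Final sorted array: [6, 8, 11, 21, 23, 29]

The merge sort proceeds by recursively splitting the array and merging sorted halves.
After all merges, the sorted array is [6, 8, 11, 21, 23, 29].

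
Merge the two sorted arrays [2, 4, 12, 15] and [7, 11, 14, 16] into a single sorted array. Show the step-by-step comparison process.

Merging process:

Compare 2 vs 7: take 2 from left. Merged: [2]
Compare 4 vs 7: take 4 from left. Merged: [2, 4]
Compare 12 vs 7: take 7 from right. Merged: [2, 4, 7]
Compare 12 vs 11: take 11 from right. Merged: [2, 4, 7, 11]
Compare 12 vs 14: take 12 from left. Merged: [2, 4, 7, 11, 12]
Compare 15 vs 14: take 14 from right. Merged: [2, 4, 7, 11, 12, 14]
Compare 15 vs 16: take 15 from left. Merged: [2, 4, 7, 11, 12, 14, 15]
Append remaining from right: [16]. Merged: [2, 4, 7, 11, 12, 14, 15, 16]

Final merged array: [2, 4, 7, 11, 12, 14, 15, 16]
Total comparisons: 7

The merged array is [2, 4, 7, 11, 12, 14, 15, 16], requiring 7 comparisons. The merge step runs in O(n) time where n is the total number of elements.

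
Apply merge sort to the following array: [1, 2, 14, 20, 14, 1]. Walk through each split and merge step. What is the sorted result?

Merge sort trace:

Split: [1, 2, 14, 20, 14, 1] -> [1, 2, 14] and [20, 14, 1]
  Split: [1, 2, 14] -> [1] and [2, 14]
    Split: [2, 14] -> [2] and [14]
    Merge: [2] + [14] -> [2, 14]
  Merge: [1] + [2, 14] -> [1, 2, 14]
  Split: [20, 14, 1] -> [20] and [14, 1]
    Split: [14, 1] -> [14] and [1]
    Merge: [14] + [1] -> [1, 14]
  Merge: [20] + [1, 14] -> [1, 14, 20]
Merge: [1, 2, 14] + [1, 14, 20] -> [1, 1, 2, 14, 14, 20]

Final sorted array: [1, 1, 2, 14, 14, 20]

The merge sort proceeds by recursively splitting the array and merging sorted halves.
After all merges, the sorted array is [1, 1, 2, 14, 14, 20].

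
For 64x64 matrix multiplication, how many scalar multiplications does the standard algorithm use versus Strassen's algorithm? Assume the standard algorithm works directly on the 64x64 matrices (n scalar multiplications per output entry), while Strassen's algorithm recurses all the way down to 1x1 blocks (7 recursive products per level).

Matrix multiplication for 64x64 matrices:

Standard algorithm: 64^3 = 262144 multiplications
Strassen's algorithm: 7^(log2(64)) = 7^6 = 117649 multiplications
Savings: 262144 - 117649 = 144495 multiplications

Standard: 262144 multiplications (64^3). Strassen: 117649 multiplications (7^6). Strassen reduces 8 recursive multiplications to 7 at each level.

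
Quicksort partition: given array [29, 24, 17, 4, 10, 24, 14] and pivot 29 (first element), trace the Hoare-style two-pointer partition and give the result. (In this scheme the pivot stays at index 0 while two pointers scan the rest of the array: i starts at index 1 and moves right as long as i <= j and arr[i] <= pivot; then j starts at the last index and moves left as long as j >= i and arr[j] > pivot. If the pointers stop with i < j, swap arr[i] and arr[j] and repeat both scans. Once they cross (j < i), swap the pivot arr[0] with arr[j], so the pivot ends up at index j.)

Hoare-style two-pointer partition with pivot = 29:

Initial array: [29, 24, 17, 4, 10, 24, 14]

Pointers start at i = 1, j = 6.
i ends at 7, j ends at 6: the pointers have crossed (j < i), so scanning stops.

Swap pivot arr[0] with arr[6] to place pivot at position 6: [14, 24, 17, 4, 10, 24, 29]
Pivot position: 6

After partitioning with pivot 29, the array becomes [14, 24, 17, 4, 10, 24, 29]. The pivot is placed at index 6. All elements to the left of the pivot are <= 29, and all elements to the right are > 29.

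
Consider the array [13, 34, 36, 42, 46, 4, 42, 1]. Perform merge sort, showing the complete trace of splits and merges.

Merge sort trace:

Split: [13, 34, 36, 42, 46, 4, 42, 1] -> [13, 34, 36, 42] and [46, 4, 42, 1]
  Split: [13, 34, 36, 42] -> [13, 34] and [36, 42]
    Split: [13, 34] -> [13] and [34]
    Merge: [13] + [34] -> [13, 34]
    Split: [36, 42] -> [36] and [42]
    Merge: [36] + [42] -> [36, 42]
  Merge: [13, 34] + [36, 42] -> [13, 34, 36, 42]
  Split: [46, 4, 42, 1] -> [46, 4] and [42, 1]
    Split: [46, 4] -> [46] and [4]
    Merge: [46] + [4] -> [4, 46]
    Split: [42, 1] -> [42] and [1]
    Merge: [42] + [1] -> [1, 42]
  Merge: [4, 46] + [1, 42] -> [1, 4, 42, 46]
Merge: [13, 34, 36, 42] + [1, 4, 42, 46] -> [1, 4, 13, 34, 36, 42, 42, 46]

Final sorted array: [1, 4, 13, 34, 36, 42, 42, 46]

The merge sort proceeds by recursively splitting the array and merging sorted halves.
After all merges, the sorted array is [1, 4, 13, 34, 36, 42, 42, 46].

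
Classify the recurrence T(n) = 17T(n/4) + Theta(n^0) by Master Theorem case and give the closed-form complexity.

Master Theorem for T(n) = 17T(n/4) + O(n^0):

a = 17, b = 4, c = 0
log_b(a) = log_4(17) = 2.0437

Case 1: c = 0 < log_4(17) = 2.0437
T(n) = O(n^(log_4 17))

For T(n) = 17T(n/4) + O(n^0): log_4(17) = 2.0437. This is Case 1 of the Master Theorem (c < log_b(a), work dominated by leaves), giving O(n^(log_4 17)).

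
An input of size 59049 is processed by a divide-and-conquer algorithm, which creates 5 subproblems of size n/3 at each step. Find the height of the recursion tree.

For divide and conquer with division factor 3:

Problem sizes at each level:
Level 0: 59049
Level 1: 19683
Level 2: 6561
Level 3: 2187
Level 4: 729
Level 5: 243
Level 6: 81
Level 7: 27
Level 8: 9
Level 9: 3
Level 10: 1

The root is level 0 and the size-1 base case is level 10 (the tree spans levels 0 through 10, i.e. 11 levels counting the root), so the depth is the number of divisions: log_3(59049) = 10

The recursion tree depth is log_3(59049) = 10. At each level, the problem size is divided by 3, so it takes 10 divisions to reduce to a base case of size 1. The algorithm makes 5 recursive calls at each level.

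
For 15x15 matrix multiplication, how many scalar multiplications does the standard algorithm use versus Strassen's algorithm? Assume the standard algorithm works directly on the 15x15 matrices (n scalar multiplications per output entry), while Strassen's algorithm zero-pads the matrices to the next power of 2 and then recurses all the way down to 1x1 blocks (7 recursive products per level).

Matrix multiplication for 15x15 matrices:

Strassen's algorithm requires power-of-2 dimensions. Pad 15x15 to 16x16 (next power of 2).

Standard algorithm: 15^3 = 3375 multiplications
Strassen's algorithm: 7^(log2(16)) = 7^4 = 2401 multiplications
Savings: 3375 - 2401 = 974 multiplications

Standard: 3375 multiplications (15^3). Strassen: 2401 multiplications (7^4, after padding to 16x16). Strassen reduces 8 recursive multiplications to 7 at each level.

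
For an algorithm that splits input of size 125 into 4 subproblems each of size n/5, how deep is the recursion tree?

For divide and conquer with division factor 5:

Problem sizes at each level:
Level 0: 125
Level 1: 25
Level 2: 5
Level 3: 1

The root is level 0 and the size-1 base case is level 3 (the tree spans levels 0 through 3, i.e. 4 levels counting the root), so the depth is the number of divisions: log_5(125) = 3

The recursion tree depth is log_5(125) = 3. At each level, the problem size is divided by 5, so it takes 3 divisions to reduce to a base case of size 1. The algorithm makes 4 recursive calls at each level.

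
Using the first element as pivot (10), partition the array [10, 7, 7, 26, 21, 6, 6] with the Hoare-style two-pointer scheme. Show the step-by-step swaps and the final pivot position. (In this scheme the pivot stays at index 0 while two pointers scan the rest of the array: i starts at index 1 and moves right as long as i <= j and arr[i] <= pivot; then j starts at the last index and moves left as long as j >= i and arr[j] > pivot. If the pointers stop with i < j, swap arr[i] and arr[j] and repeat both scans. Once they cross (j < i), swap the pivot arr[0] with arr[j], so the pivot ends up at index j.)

Hoare-style two-pointer partition with pivot = 10:

Initial array: [10, 7, 7, 26, 21, 6, 6]

Pointers start at i = 1, j = 6.
i stops at index 3 (arr[3]=26 > 10), j stops at index 6 (arr[6]=6 <= 10): swap arr[3] and arr[6], array becomes [10, 7, 7, 6, 21, 6, 26]
i stops at index 4 (arr[4]=21 > 10), j stops at index 5 (arr[5]=6 <= 10): swap arr[4] and arr[5], array becomes [10, 7, 7, 6, 6, 21, 26]
i ends at 5, j ends at 4: the pointers have crossed (j < i), so scanning stops.

Swap pivot arr[0] with arr[4] to place pivot at position 4: [6, 7, 7, 6, 10, 21, 26]
Pivot position: 4

After partitioning with pivot 10, the array becomes [6, 7, 7, 6, 10, 21, 26]. The pivot is placed at index 4. All elements to the left of the pivot are <= 10, and all elements to the right are > 10.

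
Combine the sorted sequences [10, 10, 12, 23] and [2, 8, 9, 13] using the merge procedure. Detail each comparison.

Merging process:

Compare 10 vs 2: take 2 from right. Merged: [2]
Compare 10 vs 8: take 8 from right. Merged: [2, 8]
Compare 10 vs 9: take 9 from right. Merged: [2, 8, 9]
Compare 10 vs 13: take 10 from left. Merged: [2, 8, 9, 10]
Compare 10 vs 13: take 10 from left. Merged: [2, 8, 9, 10, 10]
Compare 12 vs 13: take 12 from left. Merged: [2, 8, 9, 10, 10, 12]
Compare 23 vs 13: take 13 from right. Merged: [2, 8, 9, 10, 10, 12, 13]
Append remaining from left: [23]. Merged: [2, 8, 9, 10, 10, 12, 13, 23]

Final merged array: [2, 8, 9, 10, 10, 12, 13, 23]
Total comparisons: 7

The merged array is [2, 8, 9, 10, 10, 12, 13, 23], requiring 7 comparisons. The merge step runs in O(n) time where n is the total number of elements.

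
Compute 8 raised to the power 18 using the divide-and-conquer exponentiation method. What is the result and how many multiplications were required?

Computing 8^18 by squaring (build up from 8^1; each line after the first costs one multiplication):

8^1 = 8
8^2 = (8^1)^2 = 8^2 = 64
8^4 = (8^2)^2 = 64^2 = 4096
8^8 = (8^4)^2 = 4096^2 = 16777216
8^9 = 8 * 8^8 = 8 * 16777216 = 134217728
8^18 = (8^9)^2 = 134217728^2 = 18014398509481984

Result: 18014398509481984
Multiplications needed: 5 (5 lines after 8^1)

8^18 = 18014398509481984. Using exponentiation by squaring, this requires 5 multiplications. The key idea: if the exponent is even, square the half-power; if odd, multiply by the base once.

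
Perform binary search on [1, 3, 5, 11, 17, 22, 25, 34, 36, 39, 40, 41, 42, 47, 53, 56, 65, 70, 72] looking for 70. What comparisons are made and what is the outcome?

Binary search for 70 in [1, 3, 5, 11, 17, 22, 25, 34, 36, 39, 40, 41, 42, 47, 53, 56, 65, 70, 72]:

lo=0, hi=18, mid=9, arr[mid]=39 -> 39 < 70, search right half
lo=10, hi=18, mid=14, arr[mid]=53 -> 53 < 70, search right half
lo=15, hi=18, mid=16, arr[mid]=65 -> 65 < 70, search right half
lo=17, hi=18, mid=17, arr[mid]=70 -> Found target at index 17!

Binary search finds 70 at index 17 after 4 comparisons. The search repeatedly halves the search space by comparing with the middle element.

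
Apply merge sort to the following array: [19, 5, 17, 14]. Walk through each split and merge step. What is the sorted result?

Merge sort trace:

Split: [19, 5, 17, 14] -> [19, 5] and [17, 14]
  Split: [19, 5] -> [19] and [5]
  Merge: [19] + [5] -> [5, 19]
  Split: [17, 14] -> [17] and [14]
  Merge: [17] + [14] -> [14, 17]
Merge: [5, 19] + [14, 17] -> [5, 14, 17, 19]

Final sorted array: [5, 14, 17, 19]

The merge sort proceeds by recursively splitting the array and merging sorted halves.
After all merges, the sorted array is [5, 14, 17, 19].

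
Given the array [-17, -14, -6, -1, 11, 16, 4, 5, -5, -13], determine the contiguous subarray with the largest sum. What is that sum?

Using Kadane's algorithm on [-17, -14, -6, -1, 11, 16, 4, 5, -5, -13]:

Scanning through the array:
Position 1 (value -14): max_ending_here = -14, max_so_far = -14
Position 2 (value -6): max_ending_here = -6, max_so_far = -6
Position 3 (value -1): max_ending_here = -1, max_so_far = -1
Position 4 (value 11): max_ending_here = 11, max_so_far = 11
Position 5 (value 16): max_ending_here = 27, max_so_far = 27
Position 6 (value 4): max_ending_here = 31, max_so_far = 31
Position 7 (value 5): max_ending_here = 36, max_so_far = 36
Position 8 (value -5): max_ending_here = 31, max_so_far = 36
Position 9 (value -13): max_ending_here = 18, max_so_far = 36

Maximum subarray: [11, 16, 4, 5]
Maximum sum: 36

The maximum subarray is [11, 16, 4, 5] with sum 36. This subarray runs from index 4 to index 7.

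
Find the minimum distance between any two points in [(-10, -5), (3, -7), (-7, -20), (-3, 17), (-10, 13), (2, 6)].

Computing all pairwise distances among 6 points:

d((-10, -5), (3, -7)) = 13.1529
d((-10, -5), (-7, -20)) = 15.2971
d((-10, -5), (-3, 17)) = 23.0868
d((-10, -5), (-10, 13)) = 18.0
d((-10, -5), (2, 6)) = 16.2788
d((3, -7), (-7, -20)) = 16.4012
d((3, -7), (-3, 17)) = 24.7386
d((3, -7), (-10, 13)) = 23.8537
d((3, -7), (2, 6)) = 13.0384
d((-7, -20), (-3, 17)) = 37.2156
d((-7, -20), (-10, 13)) = 33.1361
d((-7, -20), (2, 6)) = 27.5136
d((-3, 17), (-10, 13)) = 8.0623 <-- minimum
d((-3, 17), (2, 6)) = 12.083
d((-10, 13), (2, 6)) = 13.8924

Closest pair: (-3, 17) and (-10, 13) with distance 8.0623

The closest pair is (-3, 17) and (-10, 13) with Euclidean distance 8.0623. For 6 points, brute-force pairwise comparison is shown above. For large n, the divide-and-conquer algorithm (sort by x, recurse on halves, check the dividing strip) achieves O(n log n).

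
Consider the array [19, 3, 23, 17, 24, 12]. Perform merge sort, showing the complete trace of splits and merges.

Merge sort trace:

Split: [19, 3, 23, 17, 24, 12] -> [19, 3, 23] and [17, 24, 12]
  Split: [19, 3, 23] -> [19] and [3, 23]
    Split: [3, 23] -> [3] and [23]
    Merge: [3] + [23] -> [3, 23]
  Merge: [19] + [3, 23] -> [3, 19, 23]
  Split: [17, 24, 12] -> [17] and [24, 12]
    Split: [24, 12] -> [24] and [12]
    Merge: [24] + [12] -> [12, 24]
  Merge: [17] + [12, 24] -> [12, 17, 24]
Merge: [3, 19, 23] + [12, 17, 24] -> [3, 12, 17, 19, 23, 24]

Final sorted array: [3, 12, 17, 19, 23, 24]

The merge sort proceeds by recursively splitting the array and merging sorted halves.
After all merges, the sorted array is [3, 12, 17, 19, 23, 24].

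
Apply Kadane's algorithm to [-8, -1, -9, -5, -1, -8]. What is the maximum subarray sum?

Using Kadane's algorithm on [-8, -1, -9, -5, -1, -8]:

Scanning through the array:
Position 1 (value -1): max_ending_here = -1, max_so_far = -1
Position 2 (value -9): max_ending_here = -9, max_so_far = -1
Position 3 (value -5): max_ending_here = -5, max_so_far = -1
Position 4 (value -1): max_ending_here = -1, max_so_far = -1
Position 5 (value -8): max_ending_here = -8, max_so_far = -1

Maximum subarray: [-1]
Maximum sum: -1

The maximum subarray is [-1] with sum -1. This subarray runs from index 1 to index 1.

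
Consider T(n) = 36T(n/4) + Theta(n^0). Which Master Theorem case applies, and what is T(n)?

Master Theorem for T(n) = 36T(n/4) + O(n^0):

a = 36, b = 4, c = 0
log_b(a) = log_4(36) = 2.5850

Case 1: c = 0 < log_4(36) = 2.5850
T(n) = O(n^(log_4 36))

For T(n) = 36T(n/4) + O(n^0): log_4(36) = 2.5850. This is Case 1 of the Master Theorem (c < log_b(a), work dominated by leaves), giving O(n^(log_4 36)).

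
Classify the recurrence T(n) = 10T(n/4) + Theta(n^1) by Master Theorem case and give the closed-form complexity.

Master Theorem for T(n) = 10T(n/4) + O(n^1):

a = 10, b = 4, c = 1
log_b(a) = log_4(10) = 1.6610

Case 1: c = 1 < log_4(10) = 1.6610
T(n) = O(n^(log_4 10))

For T(n) = 10T(n/4) + O(n^1): log_4(10) = 1.6610. This is Case 1 of the Master Theorem (c < log_b(a), work dominated by leaves), giving O(n^(log_4 10)).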